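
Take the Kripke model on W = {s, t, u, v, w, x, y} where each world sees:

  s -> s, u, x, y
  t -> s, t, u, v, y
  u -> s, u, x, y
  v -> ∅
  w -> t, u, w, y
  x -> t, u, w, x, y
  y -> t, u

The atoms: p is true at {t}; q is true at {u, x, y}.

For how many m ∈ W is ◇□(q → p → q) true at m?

6

s: successors {s, u, x, y}; □(q → p → q) there: s:T, u:T, x:T, y:T. ✓
t: successors {s, t, u, v, y}; □(q → p → q) there: s:T, t:T, u:T, v:T, y:T. ✓
u: successors {s, u, x, y}; □(q → p → q) there: s:T, u:T, x:T, y:T. ✓
v: no successors, so ◇□(q → p → q) fails. ✗
w: successors {t, u, w, y}; □(q → p → q) there: t:T, u:T, w:T, y:T. ✓
x: successors {t, u, w, x, y}; □(q → p → q) there: t:T, u:T, w:T, x:T, y:T. ✓
y: successors {t, u}; □(q → p → q) there: t:T, u:T. ✓
Satisfying worlds: {s, t, u, w, x, y}.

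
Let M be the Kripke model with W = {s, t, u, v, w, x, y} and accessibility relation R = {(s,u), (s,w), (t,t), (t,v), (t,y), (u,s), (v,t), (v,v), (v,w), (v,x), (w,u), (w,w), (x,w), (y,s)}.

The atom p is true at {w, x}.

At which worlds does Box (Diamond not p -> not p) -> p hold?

{s, v, w, x}

s: Box (Diamond not p -> not p) is F, p is F. ✓
t: Box (Diamond not p -> not p) is T, p is F. ✗
u: Box (Diamond not p -> not p) is T, p is F. ✗
v: Box (Diamond not p -> not p) is F, p is F. ✓
w: Box (Diamond not p -> not p) is F, p is T. ✓
x: Box (Diamond not p -> not p) is F, p is T. ✓
y: Box (Diamond not p -> not p) is T, p is F. ✗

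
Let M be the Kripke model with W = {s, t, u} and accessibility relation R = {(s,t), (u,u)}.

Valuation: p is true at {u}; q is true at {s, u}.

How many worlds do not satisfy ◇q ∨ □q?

1

s: ◇q is F, □q is F. ✗
t: ◇q is F, □q is T. ✓
u: ◇q is T, □q is T. ✓
Satisfying worlds: {t, u}.
So ◇q ∨ □q fails at the other 1 world.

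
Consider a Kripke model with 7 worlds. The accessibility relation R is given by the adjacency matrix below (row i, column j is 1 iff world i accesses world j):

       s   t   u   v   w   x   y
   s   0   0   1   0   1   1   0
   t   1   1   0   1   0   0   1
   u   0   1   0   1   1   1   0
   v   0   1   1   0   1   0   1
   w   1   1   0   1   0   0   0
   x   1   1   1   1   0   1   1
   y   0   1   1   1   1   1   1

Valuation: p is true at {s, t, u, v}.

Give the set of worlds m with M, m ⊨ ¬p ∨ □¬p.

s: ¬p is F, □¬p is F. ✗
t: ¬p is F, □¬p is F. ✗
u: ¬p is F, □¬p is F. ✗
v: ¬p is F, □¬p is F. ✗
w: ¬p is T, □¬p is F. ✓
x: ¬p is T, □¬p is F. ✓
y: ¬p is T, □¬p is F. ✓

{w, x, y}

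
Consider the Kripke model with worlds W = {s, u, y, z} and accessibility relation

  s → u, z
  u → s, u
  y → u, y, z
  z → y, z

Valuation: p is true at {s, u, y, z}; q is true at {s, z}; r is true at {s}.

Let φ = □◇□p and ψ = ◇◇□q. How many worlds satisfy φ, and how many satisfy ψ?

4 and 0

For □◇□p:
s: successors {u, z}; ◇□p there: u:T, z:T. ✓
u: successors {s, u}; ◇□p there: s:T, u:T. ✓
y: successors {u, y, z}; ◇□p there: u:T, y:T, z:T. ✓
z: successors {y, z}; ◇□p there: y:T, z:T. ✓
— 4 worlds.
For ◇◇□q:
s: successors {u, z}; ◇□q there: u:F, z:F. ✗
u: successors {s, u}; ◇□q there: s:F, u:F. ✗
y: successors {u, y, z}; ◇□q there: u:F, y:F, z:F. ✗
z: successors {y, z}; ◇□q there: y:F, z:F. ✗
— 0 worlds.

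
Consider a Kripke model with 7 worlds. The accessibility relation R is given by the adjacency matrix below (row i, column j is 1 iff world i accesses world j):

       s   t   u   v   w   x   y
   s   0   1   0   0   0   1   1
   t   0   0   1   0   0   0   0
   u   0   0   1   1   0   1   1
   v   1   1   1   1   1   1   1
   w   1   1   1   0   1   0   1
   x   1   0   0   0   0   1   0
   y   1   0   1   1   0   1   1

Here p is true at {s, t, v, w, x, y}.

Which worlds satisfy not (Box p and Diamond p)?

{t, u, v, w, y}

s: Box p and Diamond p is T. ✗
t: Box p and Diamond p is F. ✓
u: Box p and Diamond p is F. ✓
v: Box p and Diamond p is F. ✓
w: Box p and Diamond p is F. ✓
x: Box p and Diamond p is T. ✗
y: Box p and Diamond p is F. ✓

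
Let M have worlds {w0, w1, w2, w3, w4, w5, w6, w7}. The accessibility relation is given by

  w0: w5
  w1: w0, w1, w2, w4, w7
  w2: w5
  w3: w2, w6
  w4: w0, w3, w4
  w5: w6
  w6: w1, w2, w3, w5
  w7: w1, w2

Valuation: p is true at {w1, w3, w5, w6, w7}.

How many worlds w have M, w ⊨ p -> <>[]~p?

3

w0: p is F, <>[]~p is F. ✓
w1: p is T, <>[]~p is F. ✗
w2: p is F, <>[]~p is F. ✓
w3: p is T, <>[]~p is F. ✗
w4: p is F, <>[]~p is F. ✓
w5: p is T, <>[]~p is F. ✗
w6: p is T, <>[]~p is F. ✗
w7: p is T, <>[]~p is F. ✗
Satisfying worlds: {w0, w2, w4}.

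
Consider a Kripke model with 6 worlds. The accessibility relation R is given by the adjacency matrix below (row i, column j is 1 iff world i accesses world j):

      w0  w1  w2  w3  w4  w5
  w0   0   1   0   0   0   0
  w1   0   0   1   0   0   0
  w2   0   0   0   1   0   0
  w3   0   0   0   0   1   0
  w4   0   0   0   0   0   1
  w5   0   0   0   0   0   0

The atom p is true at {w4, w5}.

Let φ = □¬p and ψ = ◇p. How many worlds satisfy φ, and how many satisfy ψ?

For □¬p:
w0: successors {w1}; ¬p there: w1:T. ✓
w1: successors {w2}; ¬p there: w2:T. ✓
w2: successors {w3}; ¬p there: w3:T. ✓
w3: successors {w4}; ¬p there: w4:F. ✗
w4: successors {w5}; ¬p there: w5:F. ✗
w5: no successors, so □¬p holds vacuously. ✓
— 4 worlds.
For ◇p:
w0: successors {w1}; p there: w1:F. ✗
w1: successors {w2}; p there: w2:F. ✗
w2: successors {w3}; p there: w3:F. ✗
w3: successors {w4}; p there: w4:T. ✓
w4: successors {w5}; p there: w5:T. ✓
w5: no successors, so ◇p fails. ✗
— 2 worlds.

4 and 2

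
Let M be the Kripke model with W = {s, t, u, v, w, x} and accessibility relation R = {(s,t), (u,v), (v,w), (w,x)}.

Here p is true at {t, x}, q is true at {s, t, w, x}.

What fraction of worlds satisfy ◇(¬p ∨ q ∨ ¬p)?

2/3

s: successors {t}; ¬p ∨ q ∨ ¬p there: t:T. ✓
t: no successors, so ◇(¬p ∨ q ∨ ¬p) fails. ✗
u: successors {v}; ¬p ∨ q ∨ ¬p there: v:T. ✓
v: successors {w}; ¬p ∨ q ∨ ¬p there: w:T. ✓
w: successors {x}; ¬p ∨ q ∨ ¬p there: x:T. ✓
x: no successors, so ◇(¬p ∨ q ∨ ¬p) fails. ✗
That's 4 of 6 worlds, so 4/6 = 2/3.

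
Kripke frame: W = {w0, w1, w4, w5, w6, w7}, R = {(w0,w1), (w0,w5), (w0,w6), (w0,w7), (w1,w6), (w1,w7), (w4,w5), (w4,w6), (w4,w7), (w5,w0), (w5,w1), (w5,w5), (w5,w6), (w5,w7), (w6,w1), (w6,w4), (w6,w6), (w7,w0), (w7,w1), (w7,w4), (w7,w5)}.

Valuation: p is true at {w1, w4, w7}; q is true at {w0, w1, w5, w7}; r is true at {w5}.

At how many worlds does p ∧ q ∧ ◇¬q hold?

w0: p ∧ q is F, ◇¬q is T. ✗
w1: p ∧ q is T, ◇¬q is T. ✓
w4: p ∧ q is F, ◇¬q is T. ✗
w5: p ∧ q is F, ◇¬q is T. ✗
w6: p ∧ q is F, ◇¬q is T. ✗
w7: p ∧ q is T, ◇¬q is T. ✓
Satisfying worlds: {w1, w7}.

2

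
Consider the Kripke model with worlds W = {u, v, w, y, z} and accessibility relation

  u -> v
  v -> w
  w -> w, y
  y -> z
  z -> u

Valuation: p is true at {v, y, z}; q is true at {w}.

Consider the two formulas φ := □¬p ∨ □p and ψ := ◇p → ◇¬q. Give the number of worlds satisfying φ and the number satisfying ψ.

For □¬p ∨ □p:
u: □¬p is F, □p is T. ✓
v: □¬p is T, □p is F. ✓
w: □¬p is F, □p is F. ✗
y: □¬p is F, □p is T. ✓
z: □¬p is T, □p is F. ✓
— 4 worlds.
For ◇p → ◇¬q:
u: ◇p is T, ◇¬q is T. ✓
v: ◇p is F, ◇¬q is F. ✓
w: ◇p is T, ◇¬q is T. ✓
y: ◇p is T, ◇¬q is T. ✓
z: ◇p is F, ◇¬q is T. ✓
— 5 worlds.

4 and 5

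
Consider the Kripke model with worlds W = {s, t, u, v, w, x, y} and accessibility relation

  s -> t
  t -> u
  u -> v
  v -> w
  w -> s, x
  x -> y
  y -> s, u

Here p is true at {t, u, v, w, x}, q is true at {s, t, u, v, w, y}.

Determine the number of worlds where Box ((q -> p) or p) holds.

s: successors {t}; (q -> p) or p there: t:T. ✓
t: successors {u}; (q -> p) or p there: u:T. ✓
u: successors {v}; (q -> p) or p there: v:T. ✓
v: successors {w}; (q -> p) or p there: w:T. ✓
w: successors {s, x}; (q -> p) or p there: s:F, x:T. ✗
x: successors {y}; (q -> p) or p there: y:F. ✗
y: successors {s, u}; (q -> p) or p there: s:F, u:T. ✗
Satisfying worlds: {s, t, u, v}.

4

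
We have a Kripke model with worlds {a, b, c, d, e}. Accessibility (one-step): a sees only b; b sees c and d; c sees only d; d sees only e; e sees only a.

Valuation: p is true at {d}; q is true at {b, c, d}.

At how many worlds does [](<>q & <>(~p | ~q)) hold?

a: successors {b}; <>q & <>(~p | ~q) there: b:T. ✓
b: successors {c, d}; <>q & <>(~p | ~q) there: c:F, d:F. ✗
c: successors {d}; <>q & <>(~p | ~q) there: d:F. ✗
d: successors {e}; <>q & <>(~p | ~q) there: e:F. ✗
e: successors {a}; <>q & <>(~p | ~q) there: a:T. ✓
Satisfying worlds: {a, e}.

2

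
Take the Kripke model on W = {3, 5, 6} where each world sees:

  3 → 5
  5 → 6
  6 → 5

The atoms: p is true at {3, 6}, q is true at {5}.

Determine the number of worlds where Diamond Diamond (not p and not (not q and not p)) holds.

3: successors {5}; Diamond (not p and not (not q and not p)) there: 5:F. ✗
5: successors {6}; Diamond (not p and not (not q and not p)) there: 6:T. ✓
6: successors {5}; Diamond (not p and not (not q and not p)) there: 5:F. ✗
Satisfying worlds: {5}.

1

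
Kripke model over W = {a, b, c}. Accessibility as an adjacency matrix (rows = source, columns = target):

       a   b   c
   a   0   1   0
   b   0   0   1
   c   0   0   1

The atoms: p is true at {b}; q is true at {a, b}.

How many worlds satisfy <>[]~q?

3

a: successors {b}; []~q there: b:T. ✓
b: successors {c}; []~q there: c:T. ✓
c: successors {c}; []~q there: c:T. ✓
Satisfying worlds: {a, b, c}.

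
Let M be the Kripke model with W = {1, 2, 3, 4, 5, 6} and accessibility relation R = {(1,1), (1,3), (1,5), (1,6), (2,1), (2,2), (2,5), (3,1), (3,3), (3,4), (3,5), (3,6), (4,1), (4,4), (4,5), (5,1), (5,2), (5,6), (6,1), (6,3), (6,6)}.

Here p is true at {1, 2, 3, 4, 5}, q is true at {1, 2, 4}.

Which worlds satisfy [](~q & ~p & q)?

1: successors {1, 3, 5, 6}; ~q & ~p & q there: 1:F, 3:F, 5:F, 6:F. ✗
2: successors {1, 2, 5}; ~q & ~p & q there: 1:F, 2:F, 5:F. ✗
3: successors {1, 3, 4, 5, 6}; ~q & ~p & q there: 1:F, 3:F, 4:F, 5:F, 6:F. ✗
4: successors {1, 4, 5}; ~q & ~p & q there: 1:F, 4:F, 5:F. ✗
5: successors {1, 2, 6}; ~q & ~p & q there: 1:F, 2:F, 6:F. ✗
6: successors {1, 3, 6}; ~q & ~p & q there: 1:F, 3:F, 6:F. ✗

∅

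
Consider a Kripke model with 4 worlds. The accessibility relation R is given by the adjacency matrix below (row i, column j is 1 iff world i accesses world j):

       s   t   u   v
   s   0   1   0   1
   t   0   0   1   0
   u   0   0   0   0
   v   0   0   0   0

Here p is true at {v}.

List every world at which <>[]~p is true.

{s, t}

s: successors {t, v}; []~p there: t:T, v:T. ✓
t: successors {u}; []~p there: u:T. ✓
u: no successors, so <>[]~p fails. ✗
v: no successors, so <>[]~p fails. ✗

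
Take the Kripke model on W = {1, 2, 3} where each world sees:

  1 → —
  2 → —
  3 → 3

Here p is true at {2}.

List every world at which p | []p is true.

1: p is F, []p is T. ✓
2: p is T, []p is T. ✓
3: p is F, []p is F. ✗

{1, 2}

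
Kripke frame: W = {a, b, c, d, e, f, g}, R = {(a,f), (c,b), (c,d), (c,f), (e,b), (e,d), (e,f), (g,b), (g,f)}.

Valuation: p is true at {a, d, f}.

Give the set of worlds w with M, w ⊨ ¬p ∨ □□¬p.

{a, b, c, d, e, f, g}

a: ¬p is F, □□¬p is T. ✓
b: ¬p is T, □□¬p is T. ✓
c: ¬p is T, □□¬p is T. ✓
d: ¬p is F, □□¬p is T. ✓
e: ¬p is T, □□¬p is T. ✓
f: ¬p is F, □□¬p is T. ✓
g: ¬p is T, □□¬p is T. ✓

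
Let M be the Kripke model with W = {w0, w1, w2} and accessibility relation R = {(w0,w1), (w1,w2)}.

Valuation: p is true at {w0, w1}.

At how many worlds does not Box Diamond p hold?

w0: Box Diamond p is F. ✓
w1: Box Diamond p is F. ✓
w2: Box Diamond p is T. ✗
Satisfying worlds: {w0, w1}.

2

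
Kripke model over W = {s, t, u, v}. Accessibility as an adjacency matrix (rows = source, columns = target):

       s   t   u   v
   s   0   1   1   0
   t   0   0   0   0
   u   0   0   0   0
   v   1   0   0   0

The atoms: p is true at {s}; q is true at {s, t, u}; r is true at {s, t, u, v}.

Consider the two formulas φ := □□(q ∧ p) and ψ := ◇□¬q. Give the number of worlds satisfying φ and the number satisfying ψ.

For □□(q ∧ p):
s: successors {t, u}; □(q ∧ p) there: t:T, u:T. ✓
t: no successors, so □□(q ∧ p) holds vacuously. ✓
u: no successors, so □□(q ∧ p) holds vacuously. ✓
v: successors {s}; □(q ∧ p) there: s:F. ✗
— 3 worlds.
For ◇□¬q:
s: successors {t, u}; □¬q there: t:T, u:T. ✓
t: no successors, so ◇□¬q fails. ✗
u: no successors, so ◇□¬q fails. ✗
v: successors {s}; □¬q there: s:F. ✗
— 1 world.

3 and 1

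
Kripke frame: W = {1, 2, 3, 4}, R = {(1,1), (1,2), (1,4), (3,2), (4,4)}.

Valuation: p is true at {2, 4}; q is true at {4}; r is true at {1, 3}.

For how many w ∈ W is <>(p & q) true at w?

1: successors {1, 2, 4}; p & q there: 1:F, 2:F, 4:T. ✓
2: no successors, so <>(p & q) fails. ✗
3: successors {2}; p & q there: 2:F. ✗
4: successors {4}; p & q there: 4:T. ✓
Satisfying worlds: {1, 4}.

2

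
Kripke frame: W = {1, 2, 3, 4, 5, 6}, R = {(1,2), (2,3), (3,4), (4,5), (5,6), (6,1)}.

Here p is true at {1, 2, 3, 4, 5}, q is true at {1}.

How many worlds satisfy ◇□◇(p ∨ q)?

1: successors {2}; □◇(p ∨ q) there: 2:T. ✓
2: successors {3}; □◇(p ∨ q) there: 3:T. ✓
3: successors {4}; □◇(p ∨ q) there: 4:F. ✗
4: successors {5}; □◇(p ∨ q) there: 5:T. ✓
5: successors {6}; □◇(p ∨ q) there: 6:T. ✓
6: successors {1}; □◇(p ∨ q) there: 1:T. ✓
Satisfying worlds: {1, 2, 4, 5, 6}.

5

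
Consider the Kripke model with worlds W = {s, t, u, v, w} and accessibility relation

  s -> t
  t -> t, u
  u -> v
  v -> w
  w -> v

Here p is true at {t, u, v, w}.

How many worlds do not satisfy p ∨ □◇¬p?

1

s: p is F, □◇¬p is F. ✗
t: p is T, □◇¬p is F. ✓
u: p is T, □◇¬p is F. ✓
v: p is T, □◇¬p is F. ✓
w: p is T, □◇¬p is F. ✓
Satisfying worlds: {t, u, v, w}.
So p ∨ □◇¬p fails at the other 1 world.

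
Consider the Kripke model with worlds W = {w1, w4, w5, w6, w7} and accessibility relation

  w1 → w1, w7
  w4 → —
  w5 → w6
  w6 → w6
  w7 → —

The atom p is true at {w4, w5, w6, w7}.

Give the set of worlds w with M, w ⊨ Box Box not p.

{w4, w7}

w1: successors {w1, w7}; Box not p there: w1:F, w7:T. ✗
w4: no successors, so Box Box not p holds vacuously. ✓
w5: successors {w6}; Box not p there: w6:F. ✗
w6: successors {w6}; Box not p there: w6:F. ✗
w7: no successors, so Box Box not p holds vacuously. ✓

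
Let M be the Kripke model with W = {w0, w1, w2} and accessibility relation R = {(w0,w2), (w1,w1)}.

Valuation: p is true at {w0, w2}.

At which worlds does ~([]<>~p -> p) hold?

w0: []<>~p -> p is T. ✗
w1: []<>~p -> p is F. ✓
w2: []<>~p -> p is T. ✗

{w1}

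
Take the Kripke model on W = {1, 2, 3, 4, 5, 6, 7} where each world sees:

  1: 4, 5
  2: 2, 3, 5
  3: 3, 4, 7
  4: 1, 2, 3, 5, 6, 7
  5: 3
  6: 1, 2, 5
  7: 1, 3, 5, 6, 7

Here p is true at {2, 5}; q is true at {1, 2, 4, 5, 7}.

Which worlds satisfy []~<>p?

1: successors {4, 5}; ~<>p there: 4:F, 5:T. ✗
2: successors {2, 3, 5}; ~<>p there: 2:F, 3:T, 5:T. ✗
3: successors {3, 4, 7}; ~<>p there: 3:T, 4:F, 7:F. ✗
4: successors {1, 2, 3, 5, 6, 7}; ~<>p there: 1:F, 2:F, 3:T, 5:T, 6:F, 7:F. ✗
5: successors {3}; ~<>p there: 3:T. ✓
6: successors {1, 2, 5}; ~<>p there: 1:F, 2:F, 5:T. ✗
7: successors {1, 3, 5, 6, 7}; ~<>p there: 1:F, 3:T, 5:T, 6:F, 7:F. ✗

{5}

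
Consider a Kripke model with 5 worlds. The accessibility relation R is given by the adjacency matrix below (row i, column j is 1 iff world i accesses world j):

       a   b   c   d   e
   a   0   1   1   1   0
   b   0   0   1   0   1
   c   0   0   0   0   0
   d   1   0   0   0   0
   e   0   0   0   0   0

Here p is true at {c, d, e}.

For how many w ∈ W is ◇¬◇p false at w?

a: successors {b, c, d}; ¬◇p there: b:F, c:T, d:T. ✓
b: successors {c, e}; ¬◇p there: c:T, e:T. ✓
c: no successors, so ◇¬◇p fails. ✗
d: successors {a}; ¬◇p there: a:F. ✗
e: no successors, so ◇¬◇p fails. ✗
Satisfying worlds: {a, b}.
So ◇¬◇p fails at the other 3 worlds.

3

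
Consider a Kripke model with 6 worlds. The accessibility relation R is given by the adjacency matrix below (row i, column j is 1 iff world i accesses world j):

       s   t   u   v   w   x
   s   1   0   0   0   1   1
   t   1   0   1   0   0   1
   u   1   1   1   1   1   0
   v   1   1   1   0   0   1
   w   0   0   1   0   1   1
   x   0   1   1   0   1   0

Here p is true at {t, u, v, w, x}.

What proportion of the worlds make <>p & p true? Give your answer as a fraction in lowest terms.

5/6

s: <>p is T, p is F. ✗
t: <>p is T, p is T. ✓
u: <>p is T, p is T. ✓
v: <>p is T, p is T. ✓
w: <>p is T, p is T. ✓
x: <>p is T, p is T. ✓
That's 5 of 6 worlds, so 5/6.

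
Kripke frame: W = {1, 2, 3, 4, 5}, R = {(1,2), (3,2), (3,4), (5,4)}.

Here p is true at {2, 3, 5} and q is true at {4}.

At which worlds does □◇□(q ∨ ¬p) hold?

1: successors {2}; ◇□(q ∨ ¬p) there: 2:F. ✗
2: no successors, so □◇□(q ∨ ¬p) holds vacuously. ✓
3: successors {2, 4}; ◇□(q ∨ ¬p) there: 2:F, 4:F. ✗
4: no successors, so □◇□(q ∨ ¬p) holds vacuously. ✓
5: successors {4}; ◇□(q ∨ ¬p) there: 4:F. ✗

{2, 4}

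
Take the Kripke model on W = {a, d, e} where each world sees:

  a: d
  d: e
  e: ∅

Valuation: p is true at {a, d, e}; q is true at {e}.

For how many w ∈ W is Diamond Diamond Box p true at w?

a: successors {d}; Diamond Box p there: d:T. ✓
d: successors {e}; Diamond Box p there: e:F. ✗
e: no successors, so Diamond Diamond Box p fails. ✗
Satisfying worlds: {a}.

1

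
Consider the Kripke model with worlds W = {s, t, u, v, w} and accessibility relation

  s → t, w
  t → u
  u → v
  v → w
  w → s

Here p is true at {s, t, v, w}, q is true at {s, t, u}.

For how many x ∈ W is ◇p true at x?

4

s: successors {t, w}; p there: t:T, w:T. ✓
t: successors {u}; p there: u:F. ✗
u: successors {v}; p there: v:T. ✓
v: successors {w}; p there: w:T. ✓
w: successors {s}; p there: s:T. ✓
Satisfying worlds: {s, u, v, w}.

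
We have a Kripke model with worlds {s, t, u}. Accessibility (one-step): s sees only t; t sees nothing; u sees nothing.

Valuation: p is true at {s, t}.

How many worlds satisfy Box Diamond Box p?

2

s: successors {t}; Diamond Box p there: t:F. ✗
t: no successors, so Box Diamond Box p holds vacuously. ✓
u: no successors, so Box Diamond Box p holds vacuously. ✓
Satisfying worlds: {t, u}.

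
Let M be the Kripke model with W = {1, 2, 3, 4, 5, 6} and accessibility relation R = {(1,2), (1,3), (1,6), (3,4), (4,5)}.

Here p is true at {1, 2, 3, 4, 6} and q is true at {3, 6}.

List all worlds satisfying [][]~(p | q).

{2, 3, 4, 5, 6}

1: successors {2, 3, 6}; []~(p | q) there: 2:T, 3:F, 6:T. ✗
2: no successors, so [][]~(p | q) holds vacuously. ✓
3: successors {4}; []~(p | q) there: 4:T. ✓
4: successors {5}; []~(p | q) there: 5:T. ✓
5: no successors, so [][]~(p | q) holds vacuously. ✓
6: no successors, so [][]~(p | q) holds vacuously. ✓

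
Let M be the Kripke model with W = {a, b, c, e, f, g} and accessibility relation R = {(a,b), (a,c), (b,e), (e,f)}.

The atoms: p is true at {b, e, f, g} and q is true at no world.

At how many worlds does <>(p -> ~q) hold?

a: successors {b, c}; p -> ~q there: b:T, c:T. ✓
b: successors {e}; p -> ~q there: e:T. ✓
c: no successors, so <>(p -> ~q) fails. ✗
e: successors {f}; p -> ~q there: f:T. ✓
f: no successors, so <>(p -> ~q) fails. ✗
g: no successors, so <>(p -> ~q) fails. ✗
Satisfying worlds: {a, b, e}.

3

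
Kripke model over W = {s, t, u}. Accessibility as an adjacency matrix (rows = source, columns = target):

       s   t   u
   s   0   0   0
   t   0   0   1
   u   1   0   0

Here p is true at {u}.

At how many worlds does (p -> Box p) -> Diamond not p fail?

s: p -> Box p is T, Diamond not p is F. ✗
t: p -> Box p is T, Diamond not p is F. ✗
u: p -> Box p is F, Diamond not p is T. ✓
Satisfying worlds: {u}.
So (p -> Box p) -> Diamond not p fails at the other 2 worlds.

2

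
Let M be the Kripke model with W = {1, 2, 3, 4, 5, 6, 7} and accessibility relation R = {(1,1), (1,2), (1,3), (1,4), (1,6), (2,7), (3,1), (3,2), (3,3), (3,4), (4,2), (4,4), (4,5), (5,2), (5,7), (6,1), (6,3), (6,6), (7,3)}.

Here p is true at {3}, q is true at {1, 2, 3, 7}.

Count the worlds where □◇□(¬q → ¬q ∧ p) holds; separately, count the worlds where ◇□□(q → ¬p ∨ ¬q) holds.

3 and 3

For □◇□(¬q → ¬q ∧ p):
1: successors {1, 2, 3, 4, 6}; ◇□(¬q → ¬q ∧ p) there: 1:T, 2:T, 3:T, 4:T, 6:F. ✗
2: successors {7}; ◇□(¬q → ¬q ∧ p) there: 7:F. ✗
3: successors {1, 2, 3, 4}; ◇□(¬q → ¬q ∧ p) there: 1:T, 2:T, 3:T, 4:T. ✓
4: successors {2, 4, 5}; ◇□(¬q → ¬q ∧ p) there: 2:T, 4:T, 5:T. ✓
5: successors {2, 7}; ◇□(¬q → ¬q ∧ p) there: 2:T, 7:F. ✗
6: successors {1, 3, 6}; ◇□(¬q → ¬q ∧ p) there: 1:T, 3:T, 6:F. ✗
7: successors {3}; ◇□(¬q → ¬q ∧ p) there: 3:T. ✓
— 3 worlds.
For ◇□□(q → ¬p ∨ ¬q):
1: successors {1, 2, 3, 4, 6}; □□(q → ¬p ∨ ¬q) there: 1:F, 2:F, 3:F, 4:T, 6:F. ✓
2: successors {7}; □□(q → ¬p ∨ ¬q) there: 7:F. ✗
3: successors {1, 2, 3, 4}; □□(q → ¬p ∨ ¬q) there: 1:F, 2:F, 3:F, 4:T. ✓
4: successors {2, 4, 5}; □□(q → ¬p ∨ ¬q) there: 2:F, 4:T, 5:F. ✓
5: successors {2, 7}; □□(q → ¬p ∨ ¬q) there: 2:F, 7:F. ✗
6: successors {1, 3, 6}; □□(q → ¬p ∨ ¬q) there: 1:F, 3:F, 6:F. ✗
7: successors {3}; □□(q → ¬p ∨ ¬q) there: 3:F. ✗
— 3 worlds.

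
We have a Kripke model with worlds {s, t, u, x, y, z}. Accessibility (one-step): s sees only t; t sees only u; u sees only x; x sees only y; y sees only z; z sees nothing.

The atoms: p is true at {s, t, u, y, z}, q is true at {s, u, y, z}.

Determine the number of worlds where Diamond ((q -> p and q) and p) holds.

s: successors {t}; (q -> p and q) and p there: t:T. ✓
t: successors {u}; (q -> p and q) and p there: u:T. ✓
u: successors {x}; (q -> p and q) and p there: x:F. ✗
x: successors {y}; (q -> p and q) and p there: y:T. ✓
y: successors {z}; (q -> p and q) and p there: z:T. ✓
z: no successors, so Diamond ((q -> p and q) and p) fails. ✗
Satisfying worlds: {s, t, x, y}.

4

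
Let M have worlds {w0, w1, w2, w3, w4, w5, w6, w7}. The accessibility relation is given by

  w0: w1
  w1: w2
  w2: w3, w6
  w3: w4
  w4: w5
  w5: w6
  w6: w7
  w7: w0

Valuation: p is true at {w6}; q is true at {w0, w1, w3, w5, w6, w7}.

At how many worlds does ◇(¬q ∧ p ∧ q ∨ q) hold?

w0: successors {w1}; ¬q ∧ p ∧ q ∨ q there: w1:T. ✓
w1: successors {w2}; ¬q ∧ p ∧ q ∨ q there: w2:F. ✗
w2: successors {w3, w6}; ¬q ∧ p ∧ q ∨ q there: w3:T, w6:T. ✓
w3: successors {w4}; ¬q ∧ p ∧ q ∨ q there: w4:F. ✗
w4: successors {w5}; ¬q ∧ p ∧ q ∨ q there: w5:T. ✓
w5: successors {w6}; ¬q ∧ p ∧ q ∨ q there: w6:T. ✓
w6: successors {w7}; ¬q ∧ p ∧ q ∨ q there: w7:T. ✓
w7: successors {w0}; ¬q ∧ p ∧ q ∨ q there: w0:T. ✓
Satisfying worlds: {w0, w2, w4, w5, w6, w7}.

6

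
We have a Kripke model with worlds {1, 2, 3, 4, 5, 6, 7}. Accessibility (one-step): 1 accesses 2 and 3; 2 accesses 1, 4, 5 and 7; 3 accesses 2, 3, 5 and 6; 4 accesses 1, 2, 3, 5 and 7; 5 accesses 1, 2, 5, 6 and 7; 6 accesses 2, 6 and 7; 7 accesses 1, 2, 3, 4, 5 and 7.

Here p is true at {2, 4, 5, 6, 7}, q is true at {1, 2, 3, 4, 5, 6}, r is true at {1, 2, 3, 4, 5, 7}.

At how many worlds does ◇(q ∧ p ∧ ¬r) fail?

1: successors {2, 3}; q ∧ p ∧ ¬r there: 2:F, 3:F. ✗
2: successors {1, 4, 5, 7}; q ∧ p ∧ ¬r there: 1:F, 4:F, 5:F, 7:F. ✗
3: successors {2, 3, 5, 6}; q ∧ p ∧ ¬r there: 2:F, 3:F, 5:F, 6:T. ✓
4: successors {1, 2, 3, 5, 7}; q ∧ p ∧ ¬r there: 1:F, 2:F, 3:F, 5:F, 7:F. ✗
5: successors {1, 2, 5, 6, 7}; q ∧ p ∧ ¬r there: 1:F, 2:F, 5:F, 6:T, 7:F. ✓
6: successors {2, 6, 7}; q ∧ p ∧ ¬r there: 2:F, 6:T, 7:F. ✓
7: successors {1, 2, 3, 4, 5, 7}; q ∧ p ∧ ¬r there: 1:F, 2:F, 3:F, 4:F, 5:F, 7:F. ✗
Satisfying worlds: {3, 5, 6}.
So ◇(q ∧ p ∧ ¬r) fails at the other 4 worlds.

4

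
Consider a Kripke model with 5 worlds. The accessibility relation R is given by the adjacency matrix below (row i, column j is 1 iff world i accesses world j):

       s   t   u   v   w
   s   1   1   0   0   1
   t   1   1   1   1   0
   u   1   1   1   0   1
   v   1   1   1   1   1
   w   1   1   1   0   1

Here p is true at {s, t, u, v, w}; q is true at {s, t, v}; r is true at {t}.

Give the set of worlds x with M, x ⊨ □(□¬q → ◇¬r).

s: successors {s, t, w}; □¬q → ◇¬r there: s:T, t:T, w:T. ✓
t: successors {s, t, u, v}; □¬q → ◇¬r there: s:T, t:T, u:T, v:T. ✓
u: successors {s, t, u, w}; □¬q → ◇¬r there: s:T, t:T, u:T, w:T. ✓
v: successors {s, t, u, v, w}; □¬q → ◇¬r there: s:T, t:T, u:T, v:T, w:T. ✓
w: successors {s, t, u, w}; □¬q → ◇¬r there: s:T, t:T, u:T, w:T. ✓

{s, t, u, v, w}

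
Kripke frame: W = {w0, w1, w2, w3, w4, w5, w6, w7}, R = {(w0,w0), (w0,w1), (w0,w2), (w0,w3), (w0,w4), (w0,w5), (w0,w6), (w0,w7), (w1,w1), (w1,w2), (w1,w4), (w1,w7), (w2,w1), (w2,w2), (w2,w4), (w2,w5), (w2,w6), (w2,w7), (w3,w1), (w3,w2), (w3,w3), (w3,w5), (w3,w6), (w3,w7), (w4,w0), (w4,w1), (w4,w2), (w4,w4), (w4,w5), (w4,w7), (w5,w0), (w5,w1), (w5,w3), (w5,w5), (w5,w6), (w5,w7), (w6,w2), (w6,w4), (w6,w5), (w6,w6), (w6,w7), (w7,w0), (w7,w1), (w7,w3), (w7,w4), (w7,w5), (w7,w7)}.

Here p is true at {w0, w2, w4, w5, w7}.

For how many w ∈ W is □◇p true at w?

8

w0: successors {w0, w1, w2, w3, w4, w5, w6, w7}; ◇p there: w0:T, w1:T, w2:T, w3:T, w4:T, w5:T, w6:T, w7:T. ✓
w1: successors {w1, w2, w4, w7}; ◇p there: w1:T, w2:T, w4:T, w7:T. ✓
w2: successors {w1, w2, w4, w5, w6, w7}; ◇p there: w1:T, w2:T, w4:T, w5:T, w6:T, w7:T. ✓
w3: successors {w1, w2, w3, w5, w6, w7}; ◇p there: w1:T, w2:T, w3:T, w5:T, w6:T, w7:T. ✓
w4: successors {w0, w1, w2, w4, w5, w7}; ◇p there: w0:T, w1:T, w2:T, w4:T, w5:T, w7:T. ✓
w5: successors {w0, w1, w3, w5, w6, w7}; ◇p there: w0:T, w1:T, w3:T, w5:T, w6:T, w7:T. ✓
w6: successors {w2, w4, w5, w6, w7}; ◇p there: w2:T, w4:T, w5:T, w6:T, w7:T. ✓
w7: successors {w0, w1, w3, w4, w5, w7}; ◇p there: w0:T, w1:T, w3:T, w4:T, w5:T, w7:T. ✓
Satisfying worlds: {w0, w1, w2, w3, w4, w5, w6, w7}.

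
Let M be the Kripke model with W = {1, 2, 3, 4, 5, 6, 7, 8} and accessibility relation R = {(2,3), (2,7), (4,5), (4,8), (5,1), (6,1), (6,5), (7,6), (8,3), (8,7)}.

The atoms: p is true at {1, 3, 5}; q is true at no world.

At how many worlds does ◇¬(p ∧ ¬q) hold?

1: no successors, so ◇¬(p ∧ ¬q) fails. ✗
2: successors {3, 7}; ¬(p ∧ ¬q) there: 3:F, 7:T. ✓
3: no successors, so ◇¬(p ∧ ¬q) fails. ✗
4: successors {5, 8}; ¬(p ∧ ¬q) there: 5:F, 8:T. ✓
5: successors {1}; ¬(p ∧ ¬q) there: 1:F. ✗
6: successors {1, 5}; ¬(p ∧ ¬q) there: 1:F, 5:F. ✗
7: successors {6}; ¬(p ∧ ¬q) there: 6:T. ✓
8: successors {3, 7}; ¬(p ∧ ¬q) there: 3:F, 7:T. ✓
Satisfying worlds: {2, 4, 7, 8}.

4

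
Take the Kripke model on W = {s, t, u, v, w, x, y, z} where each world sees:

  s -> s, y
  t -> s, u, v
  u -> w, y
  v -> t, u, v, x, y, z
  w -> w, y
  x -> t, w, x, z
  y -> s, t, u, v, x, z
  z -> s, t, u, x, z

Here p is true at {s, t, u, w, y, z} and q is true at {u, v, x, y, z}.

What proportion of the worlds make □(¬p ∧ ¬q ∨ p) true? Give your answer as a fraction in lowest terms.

s: successors {s, y}; ¬p ∧ ¬q ∨ p there: s:T, y:T. ✓
t: successors {s, u, v}; ¬p ∧ ¬q ∨ p there: s:T, u:T, v:F. ✗
u: successors {w, y}; ¬p ∧ ¬q ∨ p there: w:T, y:T. ✓
v: successors {t, u, v, x, y, z}; ¬p ∧ ¬q ∨ p there: t:T, u:T, v:F, x:F, y:T, z:T. ✗
w: successors {w, y}; ¬p ∧ ¬q ∨ p there: w:T, y:T. ✓
x: successors {t, w, x, z}; ¬p ∧ ¬q ∨ p there: t:T, w:T, x:F, z:T. ✗
y: successors {s, t, u, v, x, z}; ¬p ∧ ¬q ∨ p there: s:T, t:T, u:T, v:F, x:F, z:T. ✗
z: successors {s, t, u, x, z}; ¬p ∧ ¬q ∨ p there: s:T, t:T, u:T, x:F, z:T. ✗
That's 3 of 8 worlds, so 3/8.

3/8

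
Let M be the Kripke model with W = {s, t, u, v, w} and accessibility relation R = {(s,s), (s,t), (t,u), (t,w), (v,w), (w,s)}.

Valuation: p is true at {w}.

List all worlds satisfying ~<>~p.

s: <>~p is T. ✗
t: <>~p is T. ✗
u: <>~p is F. ✓
v: <>~p is F. ✓
w: <>~p is T. ✗

{u, v}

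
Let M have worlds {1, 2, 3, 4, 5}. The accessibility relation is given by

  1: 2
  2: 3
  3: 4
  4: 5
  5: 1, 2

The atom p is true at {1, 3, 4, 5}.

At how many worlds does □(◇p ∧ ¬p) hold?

1

1: successors {2}; ◇p ∧ ¬p there: 2:T. ✓
2: successors {3}; ◇p ∧ ¬p there: 3:F. ✗
3: successors {4}; ◇p ∧ ¬p there: 4:F. ✗
4: successors {5}; ◇p ∧ ¬p there: 5:F. ✗
5: successors {1, 2}; ◇p ∧ ¬p there: 1:F, 2:T. ✗
Satisfying worlds: {1}.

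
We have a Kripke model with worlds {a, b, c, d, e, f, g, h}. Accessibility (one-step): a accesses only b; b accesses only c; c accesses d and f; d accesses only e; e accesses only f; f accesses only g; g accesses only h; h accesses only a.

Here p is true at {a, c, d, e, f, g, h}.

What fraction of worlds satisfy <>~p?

1/8

a: successors {b}; ~p there: b:T. ✓
b: successors {c}; ~p there: c:F. ✗
c: successors {d, f}; ~p there: d:F, f:F. ✗
d: successors {e}; ~p there: e:F. ✗
e: successors {f}; ~p there: f:F. ✗
f: successors {g}; ~p there: g:F. ✗
g: successors {h}; ~p there: h:F. ✗
h: successors {a}; ~p there: a:F. ✗
That's 1 of 8 worlds, so 1/8.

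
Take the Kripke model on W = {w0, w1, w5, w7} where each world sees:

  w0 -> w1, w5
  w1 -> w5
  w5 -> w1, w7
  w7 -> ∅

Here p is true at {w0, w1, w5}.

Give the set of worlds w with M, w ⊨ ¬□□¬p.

w0: □□¬p is F. ✓
w1: □□¬p is F. ✓
w5: □□¬p is F. ✓
w7: □□¬p is T. ✗

{w0, w1, w5}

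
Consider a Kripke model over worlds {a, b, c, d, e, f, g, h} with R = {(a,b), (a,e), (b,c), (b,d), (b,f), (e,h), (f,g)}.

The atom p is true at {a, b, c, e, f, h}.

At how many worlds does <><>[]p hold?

a: successors {b, e}; <>[]p there: b:T, e:T. ✓
b: successors {c, d, f}; <>[]p there: c:F, d:F, f:T. ✓
c: no successors, so <><>[]p fails. ✗
d: no successors, so <><>[]p fails. ✗
e: successors {h}; <>[]p there: h:F. ✗
f: successors {g}; <>[]p there: g:F. ✗
g: no successors, so <><>[]p fails. ✗
h: no successors, so <><>[]p fails. ✗
Satisfying worlds: {a, b}.

2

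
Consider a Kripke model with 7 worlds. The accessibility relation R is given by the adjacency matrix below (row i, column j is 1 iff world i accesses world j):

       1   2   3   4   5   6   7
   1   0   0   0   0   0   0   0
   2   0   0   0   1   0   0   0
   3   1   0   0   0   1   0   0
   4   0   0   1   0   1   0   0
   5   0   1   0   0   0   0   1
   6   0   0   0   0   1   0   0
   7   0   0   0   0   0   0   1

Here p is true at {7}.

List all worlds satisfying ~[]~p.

{5, 7}

1: []~p is T. ✗
2: []~p is T. ✗
3: []~p is T. ✗
4: []~p is T. ✗
5: []~p is F. ✓
6: []~p is T. ✗
7: []~p is F. ✓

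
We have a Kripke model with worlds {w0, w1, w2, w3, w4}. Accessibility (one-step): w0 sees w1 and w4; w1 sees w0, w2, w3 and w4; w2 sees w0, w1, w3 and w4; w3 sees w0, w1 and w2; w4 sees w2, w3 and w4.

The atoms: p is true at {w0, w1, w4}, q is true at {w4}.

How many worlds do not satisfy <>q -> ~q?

1

w0: <>q is T, ~q is T. ✓
w1: <>q is T, ~q is T. ✓
w2: <>q is T, ~q is T. ✓
w3: <>q is F, ~q is T. ✓
w4: <>q is T, ~q is F. ✗
Satisfying worlds: {w0, w1, w2, w3}.
So <>q -> ~q fails at the other 1 world.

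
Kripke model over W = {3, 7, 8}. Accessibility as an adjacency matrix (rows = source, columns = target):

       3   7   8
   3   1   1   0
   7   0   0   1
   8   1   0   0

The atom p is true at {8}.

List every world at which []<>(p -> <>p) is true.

{7, 8}

3: successors {3, 7}; <>(p -> <>p) there: 3:T, 7:F. ✗
7: successors {8}; <>(p -> <>p) there: 8:T. ✓
8: successors {3}; <>(p -> <>p) there: 3:T. ✓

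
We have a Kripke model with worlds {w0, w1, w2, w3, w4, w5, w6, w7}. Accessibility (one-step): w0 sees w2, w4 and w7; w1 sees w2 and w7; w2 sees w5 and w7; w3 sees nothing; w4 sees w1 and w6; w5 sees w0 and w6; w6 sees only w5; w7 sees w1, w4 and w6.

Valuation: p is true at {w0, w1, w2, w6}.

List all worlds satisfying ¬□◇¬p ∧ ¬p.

w0: ¬□◇¬p is T, ¬p is F. ✗
w1: ¬□◇¬p is F, ¬p is F. ✗
w2: ¬□◇¬p is T, ¬p is F. ✗
w3: ¬□◇¬p is F, ¬p is T. ✗
w4: ¬□◇¬p is F, ¬p is T. ✗
w5: ¬□◇¬p is F, ¬p is T. ✗
w6: ¬□◇¬p is T, ¬p is F. ✗
w7: ¬□◇¬p is T, ¬p is T. ✓

{w7}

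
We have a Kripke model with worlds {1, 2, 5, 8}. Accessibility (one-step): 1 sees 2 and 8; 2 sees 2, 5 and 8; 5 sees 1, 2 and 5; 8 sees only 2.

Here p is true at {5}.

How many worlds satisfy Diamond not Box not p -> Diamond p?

1: Diamond not Box not p is T, Diamond p is F. ✗
2: Diamond not Box not p is T, Diamond p is T. ✓
5: Diamond not Box not p is T, Diamond p is T. ✓
8: Diamond not Box not p is T, Diamond p is F. ✗
Satisfying worlds: {2, 5}.

2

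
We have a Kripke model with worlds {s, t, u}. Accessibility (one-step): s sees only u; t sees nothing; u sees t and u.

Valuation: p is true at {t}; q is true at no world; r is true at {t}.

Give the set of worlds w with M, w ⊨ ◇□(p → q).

{u}

s: successors {u}; □(p → q) there: u:F. ✗
t: no successors, so ◇□(p → q) fails. ✗
u: successors {t, u}; □(p → q) there: t:T, u:F. ✓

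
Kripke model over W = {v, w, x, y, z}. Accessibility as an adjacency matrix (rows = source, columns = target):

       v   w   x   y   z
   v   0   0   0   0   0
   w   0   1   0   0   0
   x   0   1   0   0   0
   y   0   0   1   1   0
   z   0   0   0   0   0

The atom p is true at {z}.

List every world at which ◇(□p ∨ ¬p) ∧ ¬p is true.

v: ◇(□p ∨ ¬p) is F, ¬p is T. ✗
w: ◇(□p ∨ ¬p) is T, ¬p is T. ✓
x: ◇(□p ∨ ¬p) is T, ¬p is T. ✓
y: ◇(□p ∨ ¬p) is T, ¬p is T. ✓
z: ◇(□p ∨ ¬p) is F, ¬p is F. ✗

{w, x, y}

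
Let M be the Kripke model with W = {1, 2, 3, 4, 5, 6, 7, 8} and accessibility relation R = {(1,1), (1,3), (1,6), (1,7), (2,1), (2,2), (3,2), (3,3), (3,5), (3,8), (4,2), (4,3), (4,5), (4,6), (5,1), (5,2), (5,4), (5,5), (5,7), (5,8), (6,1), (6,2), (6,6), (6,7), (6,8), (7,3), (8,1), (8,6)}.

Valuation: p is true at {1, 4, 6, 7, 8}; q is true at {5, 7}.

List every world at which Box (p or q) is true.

{8}

1: successors {1, 3, 6, 7}; p or q there: 1:T, 3:F, 6:T, 7:T. ✗
2: successors {1, 2}; p or q there: 1:T, 2:F. ✗
3: successors {2, 3, 5, 8}; p or q there: 2:F, 3:F, 5:T, 8:T. ✗
4: successors {2, 3, 5, 6}; p or q there: 2:F, 3:F, 5:T, 6:T. ✗
5: successors {1, 2, 4, 5, 7, 8}; p or q there: 1:T, 2:F, 4:T, 5:T, 7:T, 8:T. ✗
6: successors {1, 2, 6, 7, 8}; p or q there: 1:T, 2:F, 6:T, 7:T, 8:T. ✗
7: successors {3}; p or q there: 3:F. ✗
8: successors {1, 6}; p or q there: 1:T, 6:T. ✓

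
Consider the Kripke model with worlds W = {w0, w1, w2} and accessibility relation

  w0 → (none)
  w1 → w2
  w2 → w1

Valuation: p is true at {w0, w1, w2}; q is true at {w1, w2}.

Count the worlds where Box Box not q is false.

w0: no successors, so Box Box not q holds vacuously. ✓
w1: successors {w2}; Box not q there: w2:F. ✗
w2: successors {w1}; Box not q there: w1:F. ✗
Satisfying worlds: {w0}.
So Box Box not q fails at the other 2 worlds.

2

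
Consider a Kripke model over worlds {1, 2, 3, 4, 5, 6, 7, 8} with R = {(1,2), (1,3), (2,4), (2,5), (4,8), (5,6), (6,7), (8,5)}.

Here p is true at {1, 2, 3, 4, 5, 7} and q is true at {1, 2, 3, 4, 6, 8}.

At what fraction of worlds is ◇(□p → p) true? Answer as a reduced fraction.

1: successors {2, 3}; □p → p there: 2:T, 3:T. ✓
2: successors {4, 5}; □p → p there: 4:T, 5:T. ✓
3: no successors, so ◇(□p → p) fails. ✗
4: successors {8}; □p → p there: 8:F. ✗
5: successors {6}; □p → p there: 6:F. ✗
6: successors {7}; □p → p there: 7:T. ✓
7: no successors, so ◇(□p → p) fails. ✗
8: successors {5}; □p → p there: 5:T. ✓
That's 4 of 8 worlds, so 4/8 = 1/2.

1/2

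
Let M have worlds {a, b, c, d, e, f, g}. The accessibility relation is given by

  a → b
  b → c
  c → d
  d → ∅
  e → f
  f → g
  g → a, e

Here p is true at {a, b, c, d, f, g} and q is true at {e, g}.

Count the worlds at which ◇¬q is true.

5

a: successors {b}; ¬q there: b:T. ✓
b: successors {c}; ¬q there: c:T. ✓
c: successors {d}; ¬q there: d:T. ✓
d: no successors, so ◇¬q fails. ✗
e: successors {f}; ¬q there: f:T. ✓
f: successors {g}; ¬q there: g:F. ✗
g: successors {a, e}; ¬q there: a:T, e:F. ✓
Satisfying worlds: {a, b, c, e, g}.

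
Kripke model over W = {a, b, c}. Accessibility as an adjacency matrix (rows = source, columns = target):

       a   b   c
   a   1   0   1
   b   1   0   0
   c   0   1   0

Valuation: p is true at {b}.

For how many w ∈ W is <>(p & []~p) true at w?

1

a: successors {a, c}; p & []~p there: a:F, c:F. ✗
b: successors {a}; p & []~p there: a:F. ✗
c: successors {b}; p & []~p there: b:T. ✓
Satisfying worlds: {c}.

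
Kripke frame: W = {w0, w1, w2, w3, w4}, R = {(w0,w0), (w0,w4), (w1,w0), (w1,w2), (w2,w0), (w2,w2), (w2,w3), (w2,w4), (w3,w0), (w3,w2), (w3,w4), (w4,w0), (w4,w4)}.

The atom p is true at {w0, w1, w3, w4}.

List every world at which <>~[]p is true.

w0: successors {w0, w4}; ~[]p there: w0:F, w4:F. ✗
w1: successors {w0, w2}; ~[]p there: w0:F, w2:T. ✓
w2: successors {w0, w2, w3, w4}; ~[]p there: w0:F, w2:T, w3:T, w4:F. ✓
w3: successors {w0, w2, w4}; ~[]p there: w0:F, w2:T, w4:F. ✓
w4: successors {w0, w4}; ~[]p there: w0:F, w4:F. ✗

{w1, w2, w3}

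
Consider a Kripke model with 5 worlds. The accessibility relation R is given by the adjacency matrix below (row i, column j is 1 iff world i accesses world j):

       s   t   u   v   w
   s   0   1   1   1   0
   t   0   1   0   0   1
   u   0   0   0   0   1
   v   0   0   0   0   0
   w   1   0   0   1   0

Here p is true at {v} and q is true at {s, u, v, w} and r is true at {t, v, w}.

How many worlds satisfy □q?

3

s: successors {t, u, v}; q there: t:F, u:T, v:T. ✗
t: successors {t, w}; q there: t:F, w:T. ✗
u: successors {w}; q there: w:T. ✓
v: no successors, so □q holds vacuously. ✓
w: successors {s, v}; q there: s:T, v:T. ✓
Satisfying worlds: {u, v, w}.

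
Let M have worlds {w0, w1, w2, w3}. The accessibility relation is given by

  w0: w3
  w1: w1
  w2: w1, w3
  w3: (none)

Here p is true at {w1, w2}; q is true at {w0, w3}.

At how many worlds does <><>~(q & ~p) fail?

2

w0: successors {w3}; <>~(q & ~p) there: w3:F. ✗
w1: successors {w1}; <>~(q & ~p) there: w1:T. ✓
w2: successors {w1, w3}; <>~(q & ~p) there: w1:T, w3:F. ✓
w3: no successors, so <><>~(q & ~p) fails. ✗
Satisfying worlds: {w1, w2}.
So <><>~(q & ~p) fails at the other 2 worlds.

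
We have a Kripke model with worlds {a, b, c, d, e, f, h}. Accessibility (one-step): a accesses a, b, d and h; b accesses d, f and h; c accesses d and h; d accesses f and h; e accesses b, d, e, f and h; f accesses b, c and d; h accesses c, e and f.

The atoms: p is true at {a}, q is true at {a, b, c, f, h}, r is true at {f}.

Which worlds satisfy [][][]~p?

{b, c, d, e, f, h}

a: successors {a, b, d, h}; [][]~p there: a:F, b:T, d:T, h:T. ✗
b: successors {d, f, h}; [][]~p there: d:T, f:T, h:T. ✓
c: successors {d, h}; [][]~p there: d:T, h:T. ✓
d: successors {f, h}; [][]~p there: f:T, h:T. ✓
e: successors {b, d, e, f, h}; [][]~p there: b:T, d:T, e:T, f:T, h:T. ✓
f: successors {b, c, d}; [][]~p there: b:T, c:T, d:T. ✓
h: successors {c, e, f}; [][]~p there: c:T, e:T, f:T. ✓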